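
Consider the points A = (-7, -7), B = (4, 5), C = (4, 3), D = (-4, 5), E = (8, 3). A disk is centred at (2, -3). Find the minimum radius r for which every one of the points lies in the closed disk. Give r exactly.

The required radius is the distance from (2, -3) to the farthest point.
Squared distances: 97, 68, 40, 100, 72.
Maximum is 100, attained at D.
r = √100 = 10.

10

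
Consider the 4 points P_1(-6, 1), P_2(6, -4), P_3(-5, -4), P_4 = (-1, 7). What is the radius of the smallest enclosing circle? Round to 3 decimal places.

A smallest enclosing disk is always determined by at most three of the input points on its boundary.
The minimum enclosing circle is determined by three boundary points: P_2, P_3, P_4.
Their circumcentre is (0.5, 5/22) with r² = 11645/242.
The farthest remaining point P_1 is at distance² 10369/242 ≤ 11645/242.
r = √(11645/242) ≈ 6.937.

6.937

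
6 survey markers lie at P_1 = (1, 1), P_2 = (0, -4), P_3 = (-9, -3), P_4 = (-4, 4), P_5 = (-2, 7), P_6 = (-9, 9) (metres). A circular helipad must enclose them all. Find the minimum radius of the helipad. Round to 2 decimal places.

By Welzl's lemma the MEC is supported by two points (diametrically opposite) or three points (on a circumcircle).
The farthest pair is P_2–P_6 with squared distance 250. The circle on this segment as diameter has centre (-4.5, 2.5) and r² = 250/4 = 62.5.
Check P_1: distance² to centre = 32.5 ≤ 62.5, so it lies inside.
All remaining points lie in this disk, and no smaller disk contains both endpoints, so this is the minimum enclosing circle.
r = √(62.5) ≈ 7.91.

7.91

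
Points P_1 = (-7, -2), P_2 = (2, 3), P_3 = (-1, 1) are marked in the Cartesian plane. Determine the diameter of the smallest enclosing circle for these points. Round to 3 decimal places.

10.296

Side lengths²: P_1P_2² = 106, P_1P_3² = 45, P_2P_3² = 13.
Since P_1P_2² = 106 ≥ 45 + 13 = 58, the angle opposite P_1P_2 is not acute, so the smallest enclosing circle has P_1P_2 as diameter.
Centre = midpoint of P_1P_2 = (-2.5, 0.5), r² = 106/4 = 26.5.
Diameter = 2r = 2√(26.5) ≈ 10.296.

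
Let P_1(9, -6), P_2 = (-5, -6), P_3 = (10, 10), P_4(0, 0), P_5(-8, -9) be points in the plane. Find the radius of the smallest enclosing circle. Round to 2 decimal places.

13.09

The minimum enclosing circle of a finite set is fixed by two of the points (as a diameter) or three (as a circumcircle).
The farthest pair is P_3–P_5 with squared distance 685. The circle on this segment as diameter has centre (1, 0.5) and r² = 685/4 = 171.25.
Check P_1: distance² to centre = 106.25 ≤ 171.25, so it lies inside.
All remaining points lie in this disk, and no smaller disk contains both endpoints, so this is the minimum enclosing circle.
r = √(171.25) ≈ 13.09.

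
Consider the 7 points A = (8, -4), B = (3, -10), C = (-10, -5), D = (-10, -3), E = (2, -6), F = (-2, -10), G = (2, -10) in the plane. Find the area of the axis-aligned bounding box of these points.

x ranges over [-10, 8], width 18.
y ranges over [-10, -3], height 7.
Area = 18 × 7 = 126.

126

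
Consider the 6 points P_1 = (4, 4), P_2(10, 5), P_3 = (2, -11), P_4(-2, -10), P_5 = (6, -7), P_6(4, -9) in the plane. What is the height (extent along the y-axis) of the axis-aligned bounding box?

max y = 5, min y = -11, so height = 16.

16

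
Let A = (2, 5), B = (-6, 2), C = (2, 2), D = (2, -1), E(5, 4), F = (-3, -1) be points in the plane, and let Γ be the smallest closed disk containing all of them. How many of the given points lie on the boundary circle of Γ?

2

The minimum enclosing circle of a finite set is fixed by two of the points (as a diameter) or three (as a circumcircle).
The farthest pair is B–E with squared distance 125. The circle on this segment as diameter has centre (-0.5, 3) and r² = 125/4 = 31.25.
Check A: distance² to centre = 10.25 ≤ 31.25, so it lies inside.
All remaining points lie in this disk, and no smaller disk contains both endpoints, so this is the minimum enclosing circle.
The points at distance exactly r from the centre are B, E — 2 points.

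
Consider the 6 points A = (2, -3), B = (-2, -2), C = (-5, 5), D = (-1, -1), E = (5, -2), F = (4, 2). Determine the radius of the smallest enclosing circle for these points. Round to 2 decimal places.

6.10

The minimum enclosing circle of a finite set is fixed by two of the points (as a diameter) or three (as a circumcircle).
The farthest pair is C–E with squared distance 149. The circle on this segment as diameter has centre (0, 1.5) and r² = 149/4 = 37.25.
Check A: distance² to centre = 24.25 ≤ 37.25, so it lies inside.
All remaining points lie in this disk, and no smaller disk contains both endpoints, so this is the minimum enclosing circle.
r = √(37.25) ≈ 6.10.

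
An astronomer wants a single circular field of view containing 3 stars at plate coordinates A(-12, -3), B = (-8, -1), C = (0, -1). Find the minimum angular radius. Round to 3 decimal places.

6.083

Side lengths²: AB² = 20, AC² = 148, BC² = 64.
Since AC² = 148 ≥ 64 + 20 = 84, the angle opposite AC is not acute, so the smallest enclosing circle has AC as diameter.
Centre = midpoint of AC = (-6, -2), r² = 148/4 = 37.
r = √37 ≈ 6.083.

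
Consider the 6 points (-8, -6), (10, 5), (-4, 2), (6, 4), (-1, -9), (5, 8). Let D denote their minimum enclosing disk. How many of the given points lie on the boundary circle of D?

A smallest enclosing disk is always determined by at most three of the input points on its boundary.
The farthest pair is (-8, -6)–(10, 5) with squared distance 445. The circle on this segment as diameter has centre (1, -0.5) and r² = 445/4 = 111.25.
Check (-4, 2): distance² to centre = 31.25 ≤ 111.25, so it lies inside.
All remaining points lie in this disk, and no smaller disk contains both endpoints, so this is the minimum enclosing circle.
The points at distance exactly r from the centre are (-8, -6), (10, 5) — 2 points.

2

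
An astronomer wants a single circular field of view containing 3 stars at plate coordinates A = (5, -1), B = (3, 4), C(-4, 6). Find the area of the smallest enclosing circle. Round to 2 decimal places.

102.10

Side lengths²: AB² = 29, AC² = 130, BC² = 53.
Since AC² = 130 ≥ 53 + 29 = 82, the angle opposite AC is not acute, so the smallest enclosing circle has AC as diameter.
Centre = midpoint of AC = (0.5, 2.5), r² = 130/4 = 32.5.
Area = π·r² = π·32.5 ≈ 102.10.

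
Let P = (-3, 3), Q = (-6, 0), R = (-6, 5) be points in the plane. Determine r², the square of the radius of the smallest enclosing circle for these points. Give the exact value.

6.5

Side lengths²: PQ² = 18, PR² = 13, QR² = 25.
Since QR² = 25 < 18 + 13 = 31, the triangle is acute, so the smallest enclosing circle is the circumcircle.
Circumcentre = (-5.5, 2.5), r² = 6.5.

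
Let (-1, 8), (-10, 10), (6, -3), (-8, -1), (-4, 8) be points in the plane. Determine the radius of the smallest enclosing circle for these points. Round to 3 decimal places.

By Welzl's lemma the MEC is supported by two points (diametrically opposite) or three points (on a circumcircle).
The farthest pair is (-10, 10)–(6, -3) with squared distance 425. The circle on this segment as diameter has centre (-2, 3.5) and r² = 425/4 = 106.25.
Check (-1, 8): distance² to centre = 21.25 ≤ 106.25, so it lies inside.
All remaining points lie in this disk, and no smaller disk contains both endpoints, so this is the minimum enclosing circle.
r = √(106.25) ≈ 10.308.

10.308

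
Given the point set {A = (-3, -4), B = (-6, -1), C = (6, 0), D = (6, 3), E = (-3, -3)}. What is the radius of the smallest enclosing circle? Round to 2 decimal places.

The minimum enclosing circle of a finite set is fixed by two of the points (as a diameter) or three (as a circumcircle).
The farthest pair is B–D with squared distance 160. The circle on this segment as diameter has centre (0, 1) and r² = 160/4 = 40.
Check A: distance² to centre = 34 ≤ 40, so it lies inside.
All remaining points lie in this disk, and no smaller disk contains both endpoints, so this is the minimum enclosing circle.
r = √40 ≈ 6.32.

6.32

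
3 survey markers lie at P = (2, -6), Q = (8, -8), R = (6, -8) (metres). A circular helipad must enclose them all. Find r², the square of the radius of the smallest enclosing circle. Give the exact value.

Side lengths²: PQ² = 40, PR² = 20, QR² = 4.
Since PQ² = 40 ≥ 20 + 4 = 24, the angle opposite PQ is not acute, so the smallest enclosing circle has PQ as diameter.
Centre = midpoint of PQ = (5, -7), r² = 40/4 = 10.

10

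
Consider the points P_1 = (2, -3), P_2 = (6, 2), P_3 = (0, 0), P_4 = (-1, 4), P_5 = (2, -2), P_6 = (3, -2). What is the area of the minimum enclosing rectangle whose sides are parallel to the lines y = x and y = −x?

In coordinates u = x + y, v = x − y the rectangle is axis-aligned; the map (x,y)→(u,v) scales areas by 2.
u-values: -1, 8, 0, 3, 0, 1; range = 8 − (-1) = 9.
v-values: 5, 4, 0, -5, 4, 5; range = 5 − (-5) = 10.
Area = (9 × 10) / 2 = 45.

45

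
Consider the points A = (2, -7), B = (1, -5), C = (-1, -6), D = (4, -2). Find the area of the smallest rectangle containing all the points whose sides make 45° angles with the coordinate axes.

18

In coordinates u = x + y, v = x − y the rectangle is axis-aligned; the map (x,y)→(u,v) scales areas by 2.
u-values: -5, -4, -7, 2; range = 2 − (-7) = 9.
v-values: 9, 6, 5, 6; range = 9 − 5 = 4.
Area = (9 × 4) / 2 = 18.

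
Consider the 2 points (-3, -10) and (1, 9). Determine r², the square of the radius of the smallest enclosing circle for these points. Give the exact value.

94.25

The smallest circle enclosing two points has them as diameter endpoints.
Centre = midpoint = (-1, -0.5); r² = |(-3, -10)−(1, 9)|²/4 = 377/4 = 94.25.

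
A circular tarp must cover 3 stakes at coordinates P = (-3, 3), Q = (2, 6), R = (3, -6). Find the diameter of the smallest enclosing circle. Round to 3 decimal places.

12.055

Side lengths²: PQ² = 34, PR² = 117, QR² = 145.
Since QR² = 145 < 117 + 34 = 151, the triangle is acute, so the smallest enclosing circle is the circumcircle.
Circumcentre = (31/14, -1/42), r² = 32045/882.
Diameter = 2r = 2√(32045/882) ≈ 12.055.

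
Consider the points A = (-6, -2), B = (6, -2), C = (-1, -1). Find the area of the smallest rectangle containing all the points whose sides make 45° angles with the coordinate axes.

72

In coordinates u = x + y, v = x − y the rectangle is axis-aligned; the map (x,y)→(u,v) scales areas by 2.
u-values: -8, 4, -2; range = 4 − (-8) = 12.
v-values: -4, 8, 0; range = 8 − (-4) = 12.
Area = (12 × 12) / 2 = 72.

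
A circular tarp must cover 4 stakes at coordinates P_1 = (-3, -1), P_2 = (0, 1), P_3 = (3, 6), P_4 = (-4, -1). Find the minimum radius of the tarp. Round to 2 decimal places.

4.95

The farthest pair is P_3–P_4 with squared distance 98. The circle on this segment as diameter has centre (-0.5, 2.5) and r² = 98/4 = 24.5.
Check P_1: distance² to centre = 18.5 ≤ 24.5, so it lies inside.
All remaining points lie in this disk, and no smaller disk contains both endpoints, so this is the minimum enclosing circle.
r = √(24.5) ≈ 4.95.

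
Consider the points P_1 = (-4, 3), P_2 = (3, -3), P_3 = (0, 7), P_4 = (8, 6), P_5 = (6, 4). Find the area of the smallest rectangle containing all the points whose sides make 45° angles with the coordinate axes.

In coordinates u = x + y, v = x − y the rectangle is axis-aligned; the map (x,y)→(u,v) scales areas by 2.
u-values: -1, 0, 7, 14, 10; range = 14 − (-1) = 15.
v-values: -7, 6, -7, 2, 2; range = 6 − (-7) = 13.
Area = (15 × 13) / 2 = 97.5.

97.5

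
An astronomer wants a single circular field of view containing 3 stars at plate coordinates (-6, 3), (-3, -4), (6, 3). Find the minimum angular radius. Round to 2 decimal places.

6.20

Call the three points A, B, C in the order given.
Side lengths²: AB² = 58, AC² = 144, BC² = 130.
Since AC² = 144 < 130 + 58 = 188, the triangle is acute, so the smallest enclosing circle is the circumcircle.
Circumcentre = (0, 10/7), r² = 1885/49.
r = √(1885/49) ≈ 6.20.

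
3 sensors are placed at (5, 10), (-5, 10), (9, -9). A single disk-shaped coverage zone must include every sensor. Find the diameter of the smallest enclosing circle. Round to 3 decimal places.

23.601

Call the three points A, B, C in the order given.
Side lengths²: AB² = 100, AC² = 377, BC² = 557.
Since BC² = 557 ≥ 377 + 100 = 477, the angle opposite BC is not acute, so the smallest enclosing circle has BC as diameter.
Centre = midpoint of BC = (2, 0.5), r² = 557/4 = 139.25.
Diameter = 2r = 2√(139.25) ≈ 23.601.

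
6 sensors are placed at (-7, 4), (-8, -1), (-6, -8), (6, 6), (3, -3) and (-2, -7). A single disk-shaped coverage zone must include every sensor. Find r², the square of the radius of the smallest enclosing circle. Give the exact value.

85

The minimum enclosing circle of a finite set is fixed by two of the points (as a diameter) or three (as a circumcircle).
The farthest pair is (-6, -8)–(6, 6) with squared distance 340. The circle on this segment as diameter has centre (0, -1) and r² = 340/4 = 85.
Check (-7, 4): distance² to centre = 74 ≤ 85, so it lies inside.
All remaining points lie in this disk, and no smaller disk contains both endpoints, so this is the minimum enclosing circle.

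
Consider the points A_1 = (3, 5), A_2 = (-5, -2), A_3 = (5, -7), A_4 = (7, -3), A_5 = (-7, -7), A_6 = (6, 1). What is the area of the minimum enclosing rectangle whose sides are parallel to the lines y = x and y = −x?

In coordinates u = x + y, v = x − y the rectangle is axis-aligned; the map (x,y)→(u,v) scales areas by 2.
u-values: 8, -7, -2, 4, -14, 7; range = 8 − (-14) = 22.
v-values: -2, -3, 12, 10, 0, 5; range = 12 − (-3) = 15.
Area = (22 × 15) / 2 = 165.

165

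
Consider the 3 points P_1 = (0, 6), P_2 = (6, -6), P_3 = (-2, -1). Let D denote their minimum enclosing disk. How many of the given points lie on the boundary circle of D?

Side lengths²: P_1P_2² = 180, P_1P_3² = 53, P_2P_3² = 89.
Since P_1P_2² = 180 ≥ 89 + 53 = 142, the angle opposite P_1P_2 is not acute, so the smallest enclosing circle has P_1P_2 as diameter.
Centre = midpoint of P_1P_2 = (3, 0), r² = 180/4 = 45.
The points at distance exactly r from the centre are P_1, P_2 — 2 points.

2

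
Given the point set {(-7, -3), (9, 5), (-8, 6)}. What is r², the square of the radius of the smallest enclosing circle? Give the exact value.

29725/361

Call the three points A, B, C in the order given.
Side lengths²: AB² = 320, AC² = 82, BC² = 290.
Since AB² = 320 < 290 + 82 = 372, the triangle is acute, so the smallest enclosing circle is the circumcircle.
Circumcentre = (6/19, 45/19), r² = 29725/361.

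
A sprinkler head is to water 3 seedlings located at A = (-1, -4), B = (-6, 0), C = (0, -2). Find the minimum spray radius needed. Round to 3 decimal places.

Side lengths²: AB² = 41, AC² = 5, BC² = 40.
Since AB² = 41 < 40 + 5 = 45, the triangle is acute, so the smallest enclosing circle is the circumcircle.
Circumcentre = (-45/14, -23/14), r² = 1025/98.
r = √(1025/98) ≈ 3.234.

3.234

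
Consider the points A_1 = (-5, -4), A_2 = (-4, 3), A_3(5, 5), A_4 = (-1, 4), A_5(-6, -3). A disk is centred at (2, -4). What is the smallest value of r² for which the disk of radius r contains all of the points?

The required radius is the distance from (2, -4) to the farthest point.
Squared distances: 49, 85, 90, 73, 65.
Maximum is 90, attained at A_3.

90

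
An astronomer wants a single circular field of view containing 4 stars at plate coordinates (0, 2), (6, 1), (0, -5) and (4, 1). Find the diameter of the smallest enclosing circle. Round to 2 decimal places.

The minimum enclosing circle of a finite set is fixed by two of the points (as a diameter) or three (as a circumcircle).
The minimum enclosing circle is determined by three boundary points: (0, 2), (6, 1), (0, -5).
Their circumcentre is (2.5, -1.5) with r² = 18.5.
The farthest remaining point (4, 1) is at distance² 8.5 ≤ 18.5.
Diameter = 2r = 2√(18.5) ≈ 8.60.

8.60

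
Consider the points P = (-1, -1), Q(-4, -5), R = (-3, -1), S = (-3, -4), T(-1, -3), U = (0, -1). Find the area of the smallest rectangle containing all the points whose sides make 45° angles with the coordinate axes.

16

In coordinates u = x + y, v = x − y the rectangle is axis-aligned; the map (x,y)→(u,v) scales areas by 2.
u-values: -2, -9, -4, -7, -4, -1; range = -1 − (-9) = 8.
v-values: 0, 1, -2, 1, 2, 1; range = 2 − (-2) = 4.
Area = (8 × 4) / 2 = 16.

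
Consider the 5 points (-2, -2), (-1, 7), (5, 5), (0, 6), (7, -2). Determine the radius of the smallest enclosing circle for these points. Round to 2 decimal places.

6.06

A smallest enclosing disk is always determined by at most three of the input points on its boundary.
The minimum enclosing circle is determined by three boundary points: (-2, -2), (-1, 7), (7, -2).
Their circumcentre is (2.5, 37/18) with r² = 5945/162.
The farthest remaining point (0, 6) is at distance² 3533/162 ≤ 5945/162.
r = √(5945/162) ≈ 6.06.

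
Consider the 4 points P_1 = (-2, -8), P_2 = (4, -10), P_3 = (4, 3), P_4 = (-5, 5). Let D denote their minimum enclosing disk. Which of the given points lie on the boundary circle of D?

By Welzl's lemma the MEC is supported by two points (diametrically opposite) or three points (on a circumcircle).
The farthest pair is P_2–P_4 with squared distance 306. The circle on this segment as diameter has centre (-0.5, -2.5) and r² = 306/4 = 76.5.
Check P_1: distance² to centre = 32.5 ≤ 76.5, so it lies inside.
All remaining points lie in this disk, and no smaller disk contains both endpoints, so this is the minimum enclosing circle.
The points at distance exactly r from the centre are P_2, P_4 — 2 points.

P_2, P_4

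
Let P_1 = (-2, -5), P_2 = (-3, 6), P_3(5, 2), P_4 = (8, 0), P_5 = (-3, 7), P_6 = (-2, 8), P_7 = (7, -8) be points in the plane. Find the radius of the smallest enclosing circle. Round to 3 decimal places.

9.179

The farthest pair is P_6–P_7 with squared distance 337. The circle on this segment as diameter has centre (2.5, 0) and r² = 337/4 = 84.25.
Check P_1: distance² to centre = 45.25 ≤ 84.25, so it lies inside.
All remaining points lie in this disk, and no smaller disk contains both endpoints, so this is the minimum enclosing circle.
r = √(84.25) ≈ 9.179.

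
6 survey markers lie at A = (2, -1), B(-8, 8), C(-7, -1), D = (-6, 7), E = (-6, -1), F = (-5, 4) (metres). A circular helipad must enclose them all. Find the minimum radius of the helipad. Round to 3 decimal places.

6.727

The minimum enclosing circle of a finite set is fixed by two of the points (as a diameter) or three (as a circumcircle).
The farthest pair is A–B with squared distance 181. The circle on this segment as diameter has centre (-3, 3.5) and r² = 181/4 = 45.25.
Check C: distance² to centre = 36.25 ≤ 45.25, so it lies inside.
All remaining points lie in this disk, and no smaller disk contains both endpoints, so this is the minimum enclosing circle.
r = √(45.25) ≈ 6.727.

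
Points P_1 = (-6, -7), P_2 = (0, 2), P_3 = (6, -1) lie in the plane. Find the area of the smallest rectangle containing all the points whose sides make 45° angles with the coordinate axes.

81

In coordinates u = x + y, v = x − y the rectangle is axis-aligned; the map (x,y)→(u,v) scales areas by 2.
u-values: -13, 2, 5; range = 5 − (-13) = 18.
v-values: 1, -2, 7; range = 7 − (-2) = 9.
Area = (18 × 9) / 2 = 81.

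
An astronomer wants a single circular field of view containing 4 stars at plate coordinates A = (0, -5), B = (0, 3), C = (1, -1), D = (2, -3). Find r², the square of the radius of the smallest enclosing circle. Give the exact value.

The farthest pair is A–B with squared distance 64. The circle on this segment as diameter has centre (0, -1) and r² = 64/4 = 16.
Check C: distance² to centre = 1 ≤ 16, so it lies inside.
All remaining points lie in this disk, and no smaller disk contains both endpoints, so this is the minimum enclosing circle.

16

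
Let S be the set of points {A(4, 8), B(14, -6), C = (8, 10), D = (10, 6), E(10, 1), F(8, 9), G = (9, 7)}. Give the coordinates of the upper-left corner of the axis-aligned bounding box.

(4, 10)

x-range [4, 14], y-range [-6, 10].
The upper-left corner is (4, 10).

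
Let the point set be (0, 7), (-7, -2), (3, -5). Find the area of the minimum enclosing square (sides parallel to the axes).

144

The bounding box has width 10 and height 12.
An axis-aligned square enclosing the set must have side ≥ max(width, height).
So the minimum side is max(10, 12) = 12.
Area = 12² = 144.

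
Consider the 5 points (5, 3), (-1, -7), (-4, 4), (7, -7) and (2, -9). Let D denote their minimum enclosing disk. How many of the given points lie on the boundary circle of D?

A smallest enclosing disk is always determined by at most three of the input points on its boundary.
The farthest pair is (-4, 4)–(7, -7) with squared distance 242. The circle on this segment as diameter has centre (1.5, -1.5) and r² = 242/4 = 60.5.
Check (5, 3): distance² to centre = 32.5 ≤ 60.5, so it lies inside.
All remaining points lie in this disk, and no smaller disk contains both endpoints, so this is the minimum enclosing circle.
The points at distance exactly r from the centre are (-4, 4), (7, -7) — 2 points.

2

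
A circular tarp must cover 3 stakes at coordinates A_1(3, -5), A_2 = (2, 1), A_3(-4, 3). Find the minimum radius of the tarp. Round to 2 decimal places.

Side lengths²: A_1A_2² = 37, A_1A_3² = 113, A_2A_3² = 40.
Since A_1A_3² = 113 ≥ 40 + 37 = 77, the angle opposite A_1A_3 is not acute, so the smallest enclosing circle has A_1A_3 as diameter.
Centre = midpoint of A_1A_3 = (-0.5, -1), r² = 113/4 = 28.25.
r = √(28.25) ≈ 5.32.

5.32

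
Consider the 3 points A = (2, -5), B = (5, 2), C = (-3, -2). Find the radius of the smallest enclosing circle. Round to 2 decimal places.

Side lengths²: AB² = 58, AC² = 34, BC² = 80.
Since BC² = 80 < 58 + 34 = 92, the triangle is acute, so the smallest enclosing circle is the circumcircle.
Circumcentre = (14/11, -6/11), r² = 2465/121.
r = √(2465/121) ≈ 4.51.

4.51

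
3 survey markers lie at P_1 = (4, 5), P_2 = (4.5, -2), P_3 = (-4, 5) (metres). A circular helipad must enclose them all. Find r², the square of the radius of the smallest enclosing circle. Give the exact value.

Side lengths²: P_1P_2² = 49.25, P_1P_3² = 64, P_2P_3² = 121.25.
Since P_2P_3² = 121.25 ≥ 64 + 49.25 = 113.25, the angle opposite P_2P_3 is not acute, so the smallest enclosing circle has P_2P_3 as diameter.
Centre = midpoint of P_2P_3 = (0.25, 1.5), r² = 121.25/4 = 30.3125.

30.3125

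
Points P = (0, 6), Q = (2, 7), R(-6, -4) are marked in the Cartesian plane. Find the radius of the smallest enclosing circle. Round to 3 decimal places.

Side lengths²: PQ² = 5, PR² = 136, QR² = 185.
Since QR² = 185 ≥ 136 + 5 = 141, the angle opposite QR is not acute, so the smallest enclosing circle has QR as diameter.
Centre = midpoint of QR = (-2, 1.5), r² = 185/4 = 46.25.
r = √(46.25) ≈ 6.801.

6.801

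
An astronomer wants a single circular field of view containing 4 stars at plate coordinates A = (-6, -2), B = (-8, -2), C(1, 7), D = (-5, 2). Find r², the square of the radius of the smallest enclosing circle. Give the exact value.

By Welzl's lemma the MEC is supported by two points (diametrically opposite) or three points (on a circumcircle).
The farthest pair is B–C with squared distance 162. The circle on this segment as diameter has centre (-3.5, 2.5) and r² = 162/4 = 40.5.
Check A: distance² to centre = 26.5 ≤ 40.5, so it lies inside.
All remaining points lie in this disk, and no smaller disk contains both endpoints, so this is the minimum enclosing circle.

40.5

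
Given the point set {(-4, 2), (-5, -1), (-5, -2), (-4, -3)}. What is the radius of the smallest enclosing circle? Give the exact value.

The minimum enclosing circle of a finite set is fixed by two of the points (as a diameter) or three (as a circumcircle).
The farthest pair is (-4, 2)–(-4, -3) with squared distance 25. The circle on this segment as diameter has centre (-4, -0.5) and r² = 25/4 = 6.25.
Check (-5, -1): distance² to centre = 1.25 ≤ 6.25, so it lies inside.
All remaining points lie in this disk, and no smaller disk contains both endpoints, so this is the minimum enclosing circle.
r = √(6.25) = 2.5.

2.5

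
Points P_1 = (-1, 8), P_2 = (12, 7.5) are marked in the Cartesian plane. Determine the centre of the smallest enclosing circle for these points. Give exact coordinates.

The smallest circle enclosing two points has them as diameter endpoints.
Centre = midpoint = (5.5, 7.75); r² = |P_1P_2|²/4 = 169.25/4 = 42.3125.
Centre = (5.5, 7.75).

(5.5, 7.75)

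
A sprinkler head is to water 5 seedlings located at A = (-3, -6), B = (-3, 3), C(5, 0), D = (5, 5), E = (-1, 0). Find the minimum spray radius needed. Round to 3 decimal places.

By Welzl's lemma the MEC is supported by two points (diametrically opposite) or three points (on a circumcircle).
The farthest pair is A–D with squared distance 185. The circle on this segment as diameter has centre (1, -0.5) and r² = 185/4 = 46.25.
Check B: distance² to centre = 28.25 ≤ 46.25, so it lies inside.
All remaining points lie in this disk, and no smaller disk contains both endpoints, so this is the minimum enclosing circle.
r = √(46.25) ≈ 6.801.

6.801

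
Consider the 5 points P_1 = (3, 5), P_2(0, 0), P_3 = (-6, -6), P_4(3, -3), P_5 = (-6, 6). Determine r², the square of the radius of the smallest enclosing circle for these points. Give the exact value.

A smallest enclosing disk is always determined by at most three of the input points on its boundary.
The minimum enclosing circle is determined by three boundary points: P_1, P_3, P_5.
Their circumcentre is (-19/9, 0) with r² = 4141/81.
The farthest remaining point P_4 is at distance² 2845/81 ≤ 4141/81.

4141/81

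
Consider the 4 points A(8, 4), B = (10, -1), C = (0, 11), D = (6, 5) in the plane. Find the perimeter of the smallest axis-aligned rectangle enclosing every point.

44

Width = max x − min x = 10 − 0 = 10.
Height = max y − min y = 11 − (-1) = 12.
Perimeter = 2(10 + 12) = 44.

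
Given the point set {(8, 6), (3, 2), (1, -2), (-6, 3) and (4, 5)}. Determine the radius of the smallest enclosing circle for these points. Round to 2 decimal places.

A smallest enclosing disk is always determined by at most three of the input points on its boundary.
The farthest pair is (8, 6)–(-6, 3) with squared distance 205. The circle on this segment as diameter has centre (1, 4.5) and r² = 205/4 = 51.25.
Check (3, 2): distance² to centre = 10.25 ≤ 51.25, so it lies inside.
All remaining points lie in this disk, and no smaller disk contains both endpoints, so this is the minimum enclosing circle.
r = √(51.25) ≈ 7.16.

7.16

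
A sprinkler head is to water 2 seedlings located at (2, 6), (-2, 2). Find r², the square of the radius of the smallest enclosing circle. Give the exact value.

8

The smallest circle enclosing two points has them as diameter endpoints.
Centre = midpoint = (0, 4); r² = |(2, 6)−(-2, 2)|²/4 = 32/4 = 8.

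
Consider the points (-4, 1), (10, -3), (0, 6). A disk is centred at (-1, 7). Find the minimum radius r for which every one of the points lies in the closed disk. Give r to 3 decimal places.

The required radius is the distance from (-1, 7) to the farthest point.
Squared distances: 45, 221, 2.
Maximum is 221, attained at (10, -3).
r = √221 ≈ 14.866.

14.866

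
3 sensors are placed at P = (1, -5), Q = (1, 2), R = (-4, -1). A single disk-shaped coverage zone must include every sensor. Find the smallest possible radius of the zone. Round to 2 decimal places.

3.73

Side lengths²: PQ² = 49, PR² = 41, QR² = 34.
Since PQ² = 49 < 41 + 34 = 75, the triangle is acute, so the smallest enclosing circle is the circumcircle.
Circumcentre = (-0.3, -1.5), r² = 13.94.
r = √(13.94) ≈ 3.73.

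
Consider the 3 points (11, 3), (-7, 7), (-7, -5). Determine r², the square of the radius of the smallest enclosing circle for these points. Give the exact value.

Call the three points A, B, C in the order given.
Side lengths²: AB² = 340, AC² = 388, BC² = 144.
Since AC² = 388 < 340 + 144 = 484, the triangle is acute, so the smallest enclosing circle is the circumcircle.
Circumcentre = (10/9, 1), r² = 8245/81.

8245/81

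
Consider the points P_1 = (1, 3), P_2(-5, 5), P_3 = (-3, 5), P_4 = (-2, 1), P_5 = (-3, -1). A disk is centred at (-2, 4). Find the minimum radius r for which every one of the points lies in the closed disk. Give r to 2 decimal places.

5.10

The required radius is the distance from (-2, 4) to the farthest point.
Squared distances: 10, 10, 2, 9, 26.
Maximum is 26, attained at P_5.
r = √26 ≈ 5.10.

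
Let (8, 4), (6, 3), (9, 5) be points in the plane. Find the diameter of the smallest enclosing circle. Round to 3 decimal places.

3.606

Call the three points A, B, C in the order given.
Side lengths²: AB² = 5, AC² = 2, BC² = 13.
Since BC² = 13 ≥ 5 + 2 = 7, the angle opposite BC is not acute, so the smallest enclosing circle has BC as diameter.
Centre = midpoint of BC = (7.5, 4), r² = 13/4 = 3.25.
Diameter = 2r = 2√(3.25) ≈ 3.606.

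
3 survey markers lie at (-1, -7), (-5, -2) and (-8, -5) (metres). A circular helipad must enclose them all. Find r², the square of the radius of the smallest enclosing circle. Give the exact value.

2173/162

Call the three points A, B, C in the order given.
Side lengths²: AB² = 41, AC² = 53, BC² = 18.
Since AC² = 53 < 41 + 18 = 59, the triangle is acute, so the smallest enclosing circle is the circumcircle.
Circumcentre = (-79/18, -101/18), r² = 2173/162.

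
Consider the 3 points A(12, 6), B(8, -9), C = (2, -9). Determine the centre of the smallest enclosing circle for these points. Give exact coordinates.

Side lengths²: AB² = 241, AC² = 325, BC² = 36.
Since AC² = 325 ≥ 241 + 36 = 277, the angle opposite AC is not acute, so the smallest enclosing circle has AC as diameter.
Centre = midpoint of AC = (7, -1.5), r² = 325/4 = 81.25.
Centre = (7, -1.5).

(7, -1.5)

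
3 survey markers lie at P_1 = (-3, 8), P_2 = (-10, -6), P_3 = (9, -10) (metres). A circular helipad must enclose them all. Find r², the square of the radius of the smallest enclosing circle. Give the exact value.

24505/196

Side lengths²: P_1P_2² = 245, P_1P_3² = 468, P_2P_3² = 377.
Since P_1P_3² = 468 < 377 + 245 = 622, the triangle is acute, so the smallest enclosing circle is the circumcircle.
Circumcentre = (9/14, -18/7), r² = 24505/196.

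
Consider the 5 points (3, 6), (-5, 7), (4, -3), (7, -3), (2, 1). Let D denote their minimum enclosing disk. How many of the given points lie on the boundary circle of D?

The minimum enclosing circle of a finite set is fixed by two of the points (as a diameter) or three (as a circumcircle).
The farthest pair is (-5, 7)–(7, -3) with squared distance 244. The circle on this segment as diameter has centre (1, 2) and r² = 244/4 = 61.
Check (3, 6): distance² to centre = 20 ≤ 61, so it lies inside.
All remaining points lie in this disk, and no smaller disk contains both endpoints, so this is the minimum enclosing circle.
The points at distance exactly r from the centre are (-5, 7), (7, -3) — 2 points.

2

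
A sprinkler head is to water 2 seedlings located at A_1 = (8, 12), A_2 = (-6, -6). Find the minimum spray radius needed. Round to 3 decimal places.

The smallest circle enclosing two points has them as diameter endpoints.
Centre = midpoint = (1, 3); r² = |A_1A_2|²/4 = 520/4 = 130.
r = √130 ≈ 11.402.

11.402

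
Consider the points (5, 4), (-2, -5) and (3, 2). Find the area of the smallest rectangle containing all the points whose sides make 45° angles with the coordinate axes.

In coordinates u = x + y, v = x − y the rectangle is axis-aligned; the map (x,y)→(u,v) scales areas by 2.
u-values: 9, -7, 5; range = 9 − (-7) = 16.
v-values: 1, 3, 1; range = 3 − 1 = 2.
Area = (16 × 2) / 2 = 16.

16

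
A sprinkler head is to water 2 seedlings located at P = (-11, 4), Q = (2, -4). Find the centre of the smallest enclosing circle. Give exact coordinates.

(-4.5, 0)

The smallest circle enclosing two points has them as diameter endpoints.
Centre = midpoint = (-4.5, 0); r² = |PQ|²/4 = 233/4 = 58.25.
Centre = (-4.5, 0).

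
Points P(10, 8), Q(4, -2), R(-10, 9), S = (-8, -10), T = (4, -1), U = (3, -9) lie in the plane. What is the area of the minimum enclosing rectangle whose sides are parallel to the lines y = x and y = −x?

In coordinates u = x + y, v = x − y the rectangle is axis-aligned; the map (x,y)→(u,v) scales areas by 2.
u-values: 18, 2, -1, -18, 3, -6; range = 18 − (-18) = 36.
v-values: 2, 6, -19, 2, 5, 12; range = 12 − (-19) = 31.
Area = (36 × 31) / 2 = 558.

558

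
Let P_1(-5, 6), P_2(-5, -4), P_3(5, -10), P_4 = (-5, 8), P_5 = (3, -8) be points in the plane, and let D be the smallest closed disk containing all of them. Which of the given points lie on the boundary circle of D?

The farthest pair is P_3–P_4 with squared distance 424. The circle on this segment as diameter has centre (0, -1) and r² = 424/4 = 106.
Check P_1: distance² to centre = 74 ≤ 106, so it lies inside.
All remaining points lie in this disk, and no smaller disk contains both endpoints, so this is the minimum enclosing circle.
The points at distance exactly r from the centre are P_3, P_4 — 2 points.

P_3, P_4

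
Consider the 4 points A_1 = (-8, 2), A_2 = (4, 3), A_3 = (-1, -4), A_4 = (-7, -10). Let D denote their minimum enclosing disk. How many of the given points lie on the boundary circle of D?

3

A smallest enclosing disk is always determined by at most three of the input points on its boundary.
The farthest pair is A_2–A_4 with squared distance 290. The circle on this segment as diameter has centre (-1.5, -3.5) and r² = 290/4 = 72.5.
Check A_1: distance² to centre = 72.5 ≤ 72.5, so it lies inside.
All remaining points lie in this disk, and no smaller disk contains both endpoints, so this is the minimum enclosing circle.
The points at distance exactly r from the centre are A_1, A_2, A_4 — 3 points.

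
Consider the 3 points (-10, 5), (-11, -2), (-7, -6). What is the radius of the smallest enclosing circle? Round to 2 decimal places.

Call the three points A, B, C in the order given.
Side lengths²: AB² = 50, AC² = 130, BC² = 32.
Since AC² = 130 ≥ 50 + 32 = 82, the angle opposite AC is not acute, so the smallest enclosing circle has AC as diameter.
Centre = midpoint of AC = (-8.5, -0.5), r² = 130/4 = 32.5.
r = √(32.5) ≈ 5.70.

5.70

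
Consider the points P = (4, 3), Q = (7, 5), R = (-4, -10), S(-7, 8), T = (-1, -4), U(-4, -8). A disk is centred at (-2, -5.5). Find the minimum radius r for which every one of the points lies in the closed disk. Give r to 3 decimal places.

The required radius is the distance from (-2, -5.5) to the farthest point.
Squared distances: 108.25, 191.25, 24.25, 207.25, 3.25, 10.25.
Maximum is 207.25, attained at S.
r = √(207.25) ≈ 14.396.

14.396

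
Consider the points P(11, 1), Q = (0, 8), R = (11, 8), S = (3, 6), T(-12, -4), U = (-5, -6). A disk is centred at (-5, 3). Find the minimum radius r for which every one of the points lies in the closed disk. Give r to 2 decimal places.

The required radius is the distance from (-5, 3) to the farthest point.
Squared distances: 260, 50, 281, 73, 98, 81.
Maximum is 281, attained at R.
r = √281 ≈ 16.76.

16.76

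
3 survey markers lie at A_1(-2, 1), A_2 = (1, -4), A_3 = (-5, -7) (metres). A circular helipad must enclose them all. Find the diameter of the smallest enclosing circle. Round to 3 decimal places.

8.569

Side lengths²: A_1A_2² = 34, A_1A_3² = 73, A_2A_3² = 45.
Since A_1A_3² = 73 < 45 + 34 = 79, the triangle is acute, so the smallest enclosing circle is the circumcircle.
Circumcentre = (-83/26, -81/26), r² = 6205/338.
Diameter = 2r = 2√(6205/338) ≈ 8.569.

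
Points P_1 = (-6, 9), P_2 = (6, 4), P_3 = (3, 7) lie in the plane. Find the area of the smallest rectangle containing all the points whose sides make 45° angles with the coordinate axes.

59.5

In coordinates u = x + y, v = x − y the rectangle is axis-aligned; the map (x,y)→(u,v) scales areas by 2.
u-values: 3, 10, 10; range = 10 − 3 = 7.
v-values: -15, 2, -4; range = 2 − (-15) = 17.
Area = (7 × 17) / 2 = 59.5.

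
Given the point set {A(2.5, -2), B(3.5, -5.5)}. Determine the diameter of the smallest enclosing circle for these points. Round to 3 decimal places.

3.640

The smallest circle enclosing two points has them as diameter endpoints.
Centre = midpoint = (3, -3.75); r² = |AB|²/4 = 13.25/4 = 3.3125.
Diameter = 2r = 2√(3.3125) ≈ 3.640.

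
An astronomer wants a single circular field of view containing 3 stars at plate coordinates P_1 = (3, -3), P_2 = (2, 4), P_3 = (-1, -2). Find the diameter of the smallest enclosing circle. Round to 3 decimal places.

7.244

Side lengths²: P_1P_2² = 50, P_1P_3² = 17, P_2P_3² = 45.
Since P_1P_2² = 50 < 45 + 17 = 62, the triangle is acute, so the smallest enclosing circle is the circumcircle.
Circumcentre = (31/18, 7/18), r² = 2125/162.
Diameter = 2r = 2√(2125/162) ≈ 7.244.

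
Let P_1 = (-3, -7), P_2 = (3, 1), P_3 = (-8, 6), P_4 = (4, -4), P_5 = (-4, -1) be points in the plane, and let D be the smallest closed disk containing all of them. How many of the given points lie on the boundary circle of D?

3

A smallest enclosing disk is always determined by at most three of the input points on its boundary.
The minimum enclosing circle is determined by three boundary points: P_1, P_3, P_4.
Their circumcentre is (-116/53, 41/53) with r² = 171593/2809.
The farthest remaining point P_2 is at distance² 75769/2809 ≤ 171593/2809.
The points at distance exactly r from the centre are P_1, P_3, P_4 — 3 points.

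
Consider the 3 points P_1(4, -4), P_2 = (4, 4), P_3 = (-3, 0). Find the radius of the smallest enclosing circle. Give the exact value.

65/14

Side lengths²: P_1P_2² = 64, P_1P_3² = 65, P_2P_3² = 65.
Since P_2P_3² = 65 < 65 + 64 = 129, the triangle is acute, so the smallest enclosing circle is the circumcircle.
Circumcentre = (23/14, 0), r² = 4225/196.
r = √(4225/196) = 65/14.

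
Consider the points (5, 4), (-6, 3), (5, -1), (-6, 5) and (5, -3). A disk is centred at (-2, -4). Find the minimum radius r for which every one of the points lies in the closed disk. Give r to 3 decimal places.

10.630

The required radius is the distance from (-2, -4) to the farthest point.
Squared distances: 113, 65, 58, 97, 50.
Maximum is 113, attained at (5, 4).
r = √113 ≈ 10.630.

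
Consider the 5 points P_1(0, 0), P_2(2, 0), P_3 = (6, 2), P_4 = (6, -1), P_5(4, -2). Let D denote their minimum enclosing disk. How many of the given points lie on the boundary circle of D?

3

By Welzl's lemma the MEC is supported by two points (diametrically opposite) or three points (on a circumcircle).
The minimum enclosing circle is determined by three boundary points: P_1, P_3, P_4.
Their circumcentre is (19/6, 0.5) with r² = 185/18.
The farthest remaining point P_5 is at distance² 125/18 ≤ 185/18.
The points at distance exactly r from the centre are P_1, P_3, P_4 — 3 points.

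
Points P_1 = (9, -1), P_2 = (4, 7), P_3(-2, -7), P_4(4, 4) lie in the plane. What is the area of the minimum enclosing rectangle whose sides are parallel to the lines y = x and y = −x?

In coordinates u = x + y, v = x − y the rectangle is axis-aligned; the map (x,y)→(u,v) scales areas by 2.
u-values: 8, 11, -9, 8; range = 11 − (-9) = 20.
v-values: 10, -3, 5, 0; range = 10 − (-3) = 13.
Area = (20 × 13) / 2 = 130.

130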